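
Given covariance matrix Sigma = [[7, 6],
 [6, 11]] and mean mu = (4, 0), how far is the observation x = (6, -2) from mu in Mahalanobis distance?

Step 1 — centre the observation: (x - mu) = (2, -2).

Step 2 — invert Sigma. det(Sigma) = 7·11 - (6)² = 41.
  Sigma^{-1} = (1/det) · [[d, -b], [-b, a]] = [[0.2683, -0.1463],
 [-0.1463, 0.1707]].

Step 3 — form the quadratic (x - mu)^T · Sigma^{-1} · (x - mu):
  Sigma^{-1} · (x - mu) = (0.8293, -0.6341).
  (x - mu)^T · [Sigma^{-1} · (x - mu)] = (2)·(0.8293) + (-2)·(-0.6341) = 2.9268.

Step 4 — take square root: d = √(2.9268) ≈ 1.7108.

d(x, mu) = √(2.9268) ≈ 1.7108


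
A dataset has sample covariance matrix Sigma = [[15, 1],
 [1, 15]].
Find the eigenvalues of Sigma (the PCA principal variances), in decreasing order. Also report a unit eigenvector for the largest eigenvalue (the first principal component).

Step 1 — characteristic polynomial of 2×2 Sigma:
  det(Sigma - λI) = λ² - trace · λ + det = 0.
  trace = 15 + 15 = 30, det = 15·15 - (1)² = 224.
Step 2 — discriminant:
  Δ = trace² - 4·det = 900 - 896 = 4.
Step 3 — eigenvalues:
  λ = (trace ± √Δ)/2 = (30 ± 2)/2,
  λ_1 = 16,  λ_2 = 14.

Step 4 — unit eigenvector for λ_1: solve (Sigma - λ_1 I)v = 0. First row:
  (15 - 16)·v_x + (1)·v_y = 0, i.e. (-1)·v_x + (1)·v_y = 0,
  so v ∝ (b, λ_1 - a) = (1, 1) = u.
  ||u|| = √((1)² + (1)²) = √(2) ≈ 1.4142,
  v_1 = u/||u|| ≈ (0.7071, 0.7071) (||v_1|| = 1).

λ_1 = 16,  λ_2 = 14;  v_1 ≈ (0.7071, 0.7071)


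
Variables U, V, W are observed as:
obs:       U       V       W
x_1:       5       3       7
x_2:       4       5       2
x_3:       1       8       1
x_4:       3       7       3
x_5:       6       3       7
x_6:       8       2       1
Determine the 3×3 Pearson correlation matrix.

Step 1 — column means:
  mean(U) = (5 + 4 + 1 + 3 + 6 + 8) / 6 = 27/6 = 4.5
  mean(V) = (3 + 5 + 8 + 7 + 3 + 2) / 6 = 28/6 = 4.6667
  mean(W) = (7 + 2 + 1 + 3 + 7 + 1) / 6 = 21/6 = 3.5

Step 2 — sample variances and covariances s[i,j] = (1/(n-1)) · Σ_k (x_{k,i} - mean_i) · (x_{k,j} - mean_j), with n-1 = 5:
  s[U,U] = ((0.5)·(0.5) + (-0.5)·(-0.5) + (-3.5)·(-3.5) + (-1.5)·(-1.5) + (1.5)·(1.5) + (3.5)·(3.5)) / 5 = 29.5/5 = 5.9
  s[U,V] = ((0.5)·(-1.6667) + (-0.5)·(0.3333) + (-3.5)·(3.3333) + (-1.5)·(2.3333) + (1.5)·(-1.6667) + (3.5)·(-2.6667)) / 5 = -28/5 = -5.6
  s[U,W] = ((0.5)·(3.5) + (-0.5)·(-1.5) + (-3.5)·(-2.5) + (-1.5)·(-0.5) + (1.5)·(3.5) + (3.5)·(-2.5)) / 5 = 8.5/5 = 1.7
  s[V,V] = ((-1.6667)·(-1.6667) + (0.3333)·(0.3333) + (3.3333)·(3.3333) + (2.3333)·(2.3333) + (-1.6667)·(-1.6667) + (-2.6667)·(-2.6667)) / 5 = 29.3333/5 = 5.8667
  s[V,W] = ((-1.6667)·(3.5) + (0.3333)·(-1.5) + (3.3333)·(-2.5) + (2.3333)·(-0.5) + (-1.6667)·(3.5) + (-2.6667)·(-2.5)) / 5 = -15/5 = -3
  s[W,W] = ((3.5)·(3.5) + (-1.5)·(-1.5) + (-2.5)·(-2.5) + (-0.5)·(-0.5) + (3.5)·(3.5) + (-2.5)·(-2.5)) / 5 = 39.5/5 = 7.9
  Sample standard deviations s_i = √(s[i,i]):
  s(U) = √(5.9) = 2.429
  s(V) = √(5.8667) = 2.4221
  s(W) = √(7.9) = 2.8107

Step 3 — r_{ij} = s_{ij} / (s_i · s_j):
  r[U,U] = 1 (diagonal).
  r[U,V] = -5.6 / (2.429 · 2.4221) = -5.6 / 5.8833 = -0.9518
  r[U,W] = 1.7 / (2.429 · 2.8107) = 1.7 / 6.8272 = 0.249
  r[V,V] = 1 (diagonal).
  r[V,W] = -3 / (2.4221 · 2.8107) = -3 / 6.8078 = -0.4407
  r[W,W] = 1 (diagonal).

R is symmetric with unit diagonal. Assembling:

R = [[1, -0.9518, 0.249],
 [-0.9518, 1, -0.4407],
 [0.249, -0.4407, 1]]


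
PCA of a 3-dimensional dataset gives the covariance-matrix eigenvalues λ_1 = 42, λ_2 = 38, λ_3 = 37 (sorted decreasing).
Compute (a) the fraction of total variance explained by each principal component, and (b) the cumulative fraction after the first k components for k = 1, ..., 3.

Step 1 — total variance = trace(Sigma) = Σ λ_i = 42 + 38 + 37 = 117.

Step 2 — fraction explained by component i = λ_i / Σ λ:
  PC1: 42/117 = 0.359
  PC2: 38/117 = 0.3248
  PC3: 37/117 = 0.3162

Step 3 — cumulative fraction after k components = (λ_1 + ... + λ_k) / Σ λ:
  k = 1: 42/117 = 0.359
  k = 2: (42 + 38)/117 = 80/117 = 0.6838
  k = 3: (42 + 38 + 37)/117 = 117/117 = 1

Summary (fraction, with percent):

explained: PC1 0.359 (35.9%), PC2 0.3248 (32.48%), PC3 0.3162 (31.62%);  cumulative: 0.359, 0.6838, 1


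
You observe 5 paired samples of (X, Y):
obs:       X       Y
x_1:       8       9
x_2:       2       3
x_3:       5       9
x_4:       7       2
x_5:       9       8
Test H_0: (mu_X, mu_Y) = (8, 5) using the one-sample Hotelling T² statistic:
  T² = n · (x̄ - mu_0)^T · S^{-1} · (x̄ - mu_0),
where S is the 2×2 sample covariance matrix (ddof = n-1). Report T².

Step 1 — sample mean vector:
  mean(X) = (8 + 2 + 5 + 7 + 9) / 5 = 31/5 = 6.2
  mean(Y) = (9 + 3 + 9 + 2 + 8) / 5 = 31/5 = 6.2
  x̄ = (6.2, 6.2),  deviation x̄ - mu_0 = (6.2, 6.2) - (8, 5) = (-1.8, 1.2).

Step 2 — sample covariance matrix, S[i,j] = (1/(n-1)) · Σ_k (x_{k,i} - mean_i) · (x_{k,j} - mean_j), divisor n-1 = 4:
  S[X,X] = ((1.8)·(1.8) + (-4.2)·(-4.2) + (-1.2)·(-1.2) + (0.8)·(0.8) + (2.8)·(2.8)) / 4 = 30.8/4 = 7.7
  S[X,Y] = ((1.8)·(2.8) + (-4.2)·(-3.2) + (-1.2)·(2.8) + (0.8)·(-4.2) + (2.8)·(1.8)) / 4 = 16.8/4 = 4.2
  S[Y,Y] = ((2.8)·(2.8) + (-3.2)·(-3.2) + (2.8)·(2.8) + (-4.2)·(-4.2) + (1.8)·(1.8)) / 4 = 46.8/4 = 11.7
  S = [[7.7, 4.2],
 [4.2, 11.7]].

Step 3 — invert S. det(S) = 7.7·11.7 - (4.2)² = 72.45.
  S^{-1} = (1/det) · [[d, -b], [-b, a]] = [[0.1615, -0.058],
 [-0.058, 0.1063]].

Step 4 — quadratic form (x̄ - mu_0)^T · S^{-1} · (x̄ - mu_0):
  S^{-1} · (x̄ - mu_0) = (-0.3602, 0.2319),
  (x̄ - mu_0)^T · [...] = (-1.8)·(-0.3602) + (1.2)·(0.2319) = 0.9267.

Step 5 — scale by n: T² = 5 · 0.9267 = 4.6335.

T² ≈ 4.6335


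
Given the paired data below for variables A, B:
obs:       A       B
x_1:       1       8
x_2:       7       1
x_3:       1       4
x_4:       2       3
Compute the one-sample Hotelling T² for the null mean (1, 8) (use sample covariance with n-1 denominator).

Step 1 — sample mean vector:
  mean(A) = (1 + 7 + 1 + 2) / 4 = 11/4 = 2.75
  mean(B) = (8 + 1 + 4 + 3) / 4 = 16/4 = 4
  x̄ = (2.75, 4),  deviation x̄ - mu_0 = (2.75, 4) - (1, 8) = (1.75, -4).

Step 2 — sample covariance matrix, S[i,j] = (1/(n-1)) · Σ_k (x_{k,i} - mean_i) · (x_{k,j} - mean_j), divisor n-1 = 3:
  S[A,A] = ((-1.75)·(-1.75) + (4.25)·(4.25) + (-1.75)·(-1.75) + (-0.75)·(-0.75)) / 3 = 24.75/3 = 8.25
  S[A,B] = ((-1.75)·(4) + (4.25)·(-3) + (-1.75)·(0) + (-0.75)·(-1)) / 3 = -19/3 = -6.3333
  S[B,B] = ((4)·(4) + (-3)·(-3) + (0)·(0) + (-1)·(-1)) / 3 = 26/3 = 8.6667
  S = [[8.25, -6.3333],
 [-6.3333, 8.6667]].

Step 3 — invert S. det(S) = 8.25·8.6667 - (-6.3333)² = 31.3889.
  S^{-1} = (1/det) · [[d, -b], [-b, a]] = [[0.2761, 0.2018],
 [0.2018, 0.2628]].

Step 4 — quadratic form (x̄ - mu_0)^T · S^{-1} · (x̄ - mu_0):
  S^{-1} · (x̄ - mu_0) = (-0.3239, -0.6982),
  (x̄ - mu_0)^T · [...] = (1.75)·(-0.3239) + (-4)·(-0.6982) = 2.2261.

Step 5 — scale by n: T² = 4 · 2.2261 = 8.9044.

T² ≈ 8.9044


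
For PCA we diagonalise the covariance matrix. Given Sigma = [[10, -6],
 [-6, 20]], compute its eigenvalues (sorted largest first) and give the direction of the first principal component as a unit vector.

Step 1 — characteristic polynomial of 2×2 Sigma:
  det(Sigma - λI) = λ² - trace · λ + det = 0.
  trace = 10 + 20 = 30, det = 10·20 - (-6)² = 164.
Step 2 — discriminant:
  Δ = trace² - 4·det = 900 - 656 = 244.
Step 3 — eigenvalues:
  λ = (trace ± √Δ)/2 = (30 ± 15.6205)/2,
  λ_1 = 22.8102,  λ_2 = 7.1898.

Step 4 — unit eigenvector for λ_1: solve (Sigma - λ_1 I)v = 0. First row:
  (10 - 22.8102)·v_x + (-6)·v_y = 0, i.e. (-12.8102)·v_x + (-6)·v_y = 0,
  so v ∝ (b, λ_1 - a) = (-6, 12.8102); multiply by -1 so the first entry is positive: u = (6, -12.8102).
  ||u|| = √((6)² + (-12.8102)²) = √(200.1025) ≈ 14.1458,
  v_1 = u/||u|| ≈ (0.4242, -0.9056) (||v_1|| = 1).

λ_1 = 22.8102,  λ_2 = 7.1898;  v_1 ≈ (0.4242, -0.9056)


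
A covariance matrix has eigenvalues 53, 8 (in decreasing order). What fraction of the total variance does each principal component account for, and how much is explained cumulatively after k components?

Step 1 — total variance = trace(Sigma) = Σ λ_i = 53 + 8 = 61.

Step 2 — fraction explained by component i = λ_i / Σ λ:
  PC1: 53/61 = 0.8689
  PC2: 8/61 = 0.1311

Step 3 — cumulative fraction after k components = (λ_1 + ... + λ_k) / Σ λ:
  k = 1: 53/61 = 0.8689
  k = 2: (53 + 8)/61 = 61/61 = 1

Summary (fraction, with percent):

explained: PC1 0.8689 (86.89%), PC2 0.1311 (13.11%);  cumulative: 0.8689, 1


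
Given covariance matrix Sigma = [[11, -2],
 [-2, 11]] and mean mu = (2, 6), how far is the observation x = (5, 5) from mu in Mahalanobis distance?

Step 1 — centre the observation: (x - mu) = (3, -1).

Step 2 — invert Sigma. det(Sigma) = 11·11 - (-2)² = 117.
  Sigma^{-1} = (1/det) · [[d, -b], [-b, a]] = [[0.094, 0.0171],
 [0.0171, 0.094]].

Step 3 — form the quadratic (x - mu)^T · Sigma^{-1} · (x - mu):
  Sigma^{-1} · (x - mu) = (0.265, -0.0427).
  (x - mu)^T · [Sigma^{-1} · (x - mu)] = (3)·(0.265) + (-1)·(-0.0427) = 0.8376.

Step 4 — take square root: d = √(0.8376) ≈ 0.9152.

d(x, mu) = √(0.8376) ≈ 0.9152


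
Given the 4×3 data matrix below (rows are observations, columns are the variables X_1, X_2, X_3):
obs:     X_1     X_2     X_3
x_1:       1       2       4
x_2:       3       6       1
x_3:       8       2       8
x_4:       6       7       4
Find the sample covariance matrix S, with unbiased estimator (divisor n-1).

Step 1 — column means:
  mean(X_1) = (1 + 3 + 8 + 6) / 4 = 18/4 = 4.5
  mean(X_2) = (2 + 6 + 2 + 7) / 4 = 17/4 = 4.25
  mean(X_3) = (4 + 1 + 8 + 4) / 4 = 17/4 = 4.25

Step 2 — sample covariance S[i,j] = (1/(n-1)) · Σ_k (x_{k,i} - mean_i) · (x_{k,j} - mean_j), with n-1 = 3.
  S[X_1,X_1] = ((-3.5)·(-3.5) + (-1.5)·(-1.5) + (3.5)·(3.5) + (1.5)·(1.5)) / 3 = 29/3 = 9.6667
  S[X_1,X_2] = ((-3.5)·(-2.25) + (-1.5)·(1.75) + (3.5)·(-2.25) + (1.5)·(2.75)) / 3 = 1.5/3 = 0.5
  S[X_1,X_3] = ((-3.5)·(-0.25) + (-1.5)·(-3.25) + (3.5)·(3.75) + (1.5)·(-0.25)) / 3 = 18.5/3 = 6.1667
  S[X_2,X_2] = ((-2.25)·(-2.25) + (1.75)·(1.75) + (-2.25)·(-2.25) + (2.75)·(2.75)) / 3 = 20.75/3 = 6.9167
  S[X_2,X_3] = ((-2.25)·(-0.25) + (1.75)·(-3.25) + (-2.25)·(3.75) + (2.75)·(-0.25)) / 3 = -14.25/3 = -4.75
  S[X_3,X_3] = ((-0.25)·(-0.25) + (-3.25)·(-3.25) + (3.75)·(3.75) + (-0.25)·(-0.25)) / 3 = 24.75/3 = 8.25

S is symmetric (S[j,i] = S[i,j]). Assembling:

S = [[9.6667, 0.5, 6.1667],
 [0.5, 6.9167, -4.75],
 [6.1667, -4.75, 8.25]]


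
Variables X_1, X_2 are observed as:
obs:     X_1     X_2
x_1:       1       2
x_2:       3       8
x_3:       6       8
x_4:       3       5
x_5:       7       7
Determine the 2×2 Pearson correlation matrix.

Step 1 — column means:
  mean(X_1) = (1 + 3 + 6 + 3 + 7) / 5 = 20/5 = 4
  mean(X_2) = (2 + 8 + 8 + 5 + 7) / 5 = 30/5 = 6

Step 2 — sample variances and covariances s[i,j] = (1/(n-1)) · Σ_k (x_{k,i} - mean_i) · (x_{k,j} - mean_j), with n-1 = 4:
  s[X_1,X_1] = ((-3)·(-3) + (-1)·(-1) + (2)·(2) + (-1)·(-1) + (3)·(3)) / 4 = 24/4 = 6
  s[X_1,X_2] = ((-3)·(-4) + (-1)·(2) + (2)·(2) + (-1)·(-1) + (3)·(1)) / 4 = 18/4 = 4.5
  s[X_2,X_2] = ((-4)·(-4) + (2)·(2) + (2)·(2) + (-1)·(-1) + (1)·(1)) / 4 = 26/4 = 6.5
  Sample standard deviations s_i = √(s[i,i]):
  s(X_1) = √(6) = 2.4495
  s(X_2) = √(6.5) = 2.5495

Step 3 — r_{ij} = s_{ij} / (s_i · s_j):
  r[X_1,X_1] = 1 (diagonal).
  r[X_1,X_2] = 4.5 / (2.4495 · 2.5495) = 4.5 / 6.245 = 0.7206
  r[X_2,X_2] = 1 (diagonal).

R is symmetric with unit diagonal. Assembling:

R = [[1, 0.7206],
 [0.7206, 1]]


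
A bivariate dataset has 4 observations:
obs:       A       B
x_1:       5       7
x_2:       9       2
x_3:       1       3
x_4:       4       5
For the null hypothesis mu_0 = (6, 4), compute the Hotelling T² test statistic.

Step 1 — sample mean vector:
  mean(A) = (5 + 9 + 1 + 4) / 4 = 19/4 = 4.75
  mean(B) = (7 + 2 + 3 + 5) / 4 = 17/4 = 4.25
  x̄ = (4.75, 4.25),  deviation x̄ - mu_0 = (4.75, 4.25) - (6, 4) = (-1.25, 0.25).

Step 2 — sample covariance matrix, S[i,j] = (1/(n-1)) · Σ_k (x_{k,i} - mean_i) · (x_{k,j} - mean_j), divisor n-1 = 3:
  S[A,A] = ((0.25)·(0.25) + (4.25)·(4.25) + (-3.75)·(-3.75) + (-0.75)·(-0.75)) / 3 = 32.75/3 = 10.9167
  S[A,B] = ((0.25)·(2.75) + (4.25)·(-2.25) + (-3.75)·(-1.25) + (-0.75)·(0.75)) / 3 = -4.75/3 = -1.5833
  S[B,B] = ((2.75)·(2.75) + (-2.25)·(-2.25) + (-1.25)·(-1.25) + (0.75)·(0.75)) / 3 = 14.75/3 = 4.9167
  S = [[10.9167, -1.5833],
 [-1.5833, 4.9167]].

Step 3 — invert S. det(S) = 10.9167·4.9167 - (-1.5833)² = 51.1667.
  S^{-1} = (1/det) · [[d, -b], [-b, a]] = [[0.0961, 0.0309],
 [0.0309, 0.2134]].

Step 4 — quadratic form (x̄ - mu_0)^T · S^{-1} · (x̄ - mu_0):
  S^{-1} · (x̄ - mu_0) = (-0.1124, 0.0147),
  (x̄ - mu_0)^T · [...] = (-1.25)·(-0.1124) + (0.25)·(0.0147) = 0.1441.

Step 5 — scale by n: T² = 4 · 0.1441 = 0.5765.

T² ≈ 0.5765


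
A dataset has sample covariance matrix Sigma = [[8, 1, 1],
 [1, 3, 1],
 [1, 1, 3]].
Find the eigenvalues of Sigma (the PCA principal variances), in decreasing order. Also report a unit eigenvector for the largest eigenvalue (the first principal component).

Step 1 — characteristic polynomial p(λ) = det(λI - Sigma) = λ³ - tr·λ² + c_1·λ - det, where tr = trace, c_1 = sum of the principal 2×2 minors, det = det(Sigma):
  tr = 8 + 3 + 3 = 14,
  c_1 = (8·3 - (1)²) + (8·3 - (1)²) + (3·3 - (1)²) = 23 + 23 + 8 = 54,
  det = 8·(3·3 - (1)²) - (1)·((1)·3 - (1)·(1)) + (1)·((1)·(1) - 3·(1)) = 8·(8) - (1)·(2) + (1)·(-2) = 60.
  So p(λ) = λ³ - 14λ² + 54λ - 60.
Step 2 — look for an integer root (rational root theorem: any rational root is an integer divisor of 60). Testing λ = 2:
  p(2) = 8 - 56 + 108 - 60 = 0  ✓
  Dividing out (λ - 2): p(λ) = (λ - 2)(λ² - 12λ + 30).
Step 3 — remaining eigenvalues from the quadratic λ² - 12λ + 30 = 0:
  Δ = 12² - 4·30 = 144 - 120 = 24,  λ = (12 ± √24)/2 = (12 ± 4.899)/2 ≈ 8.4495 or 3.5505.
  Sorted: λ_1 = 8.4495,  λ_2 = 3.5505,  λ_3 = 2  (check: sum = 14 = tr ✓).

Step 4 — unit eigenvector for λ_1 ≈ 8.4495: v spans the null space of (Sigma - λ_1 I), whose rows are
  r_1 = (-0.4495, 1, 1),  r_2 = (1, -5.4495, 1),  r_3 = (1, 1, -5.4495).
  v is orthogonal to every row, so take v ∝ r_1 × r_2 = ((1)·(1) - (1)·(-5.4495), (1)·(1) - (-0.4495)·(1), (-0.4495)·(-5.4495) - (1)·(1)) ≈ (6.4495, 1.4495, 1.4495).
  Let u = (6.4495, 1.4495, 1.4495).
  ||u|| = √((6.4495)² + (1.4495)² + (1.4495)²) = √(45.798) ≈ 6.7674,  v_1 = u/||u|| ≈ (0.953, 0.2142, 0.2142) (||v_1|| = 1).

λ_1 = 8.4495,  λ_2 = 3.5505,  λ_3 = 2;  v_1 ≈ (0.953, 0.2142, 0.2142)


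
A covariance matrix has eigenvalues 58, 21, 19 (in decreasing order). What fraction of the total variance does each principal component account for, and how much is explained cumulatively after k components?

Step 1 — total variance = trace(Sigma) = Σ λ_i = 58 + 21 + 19 = 98.

Step 2 — fraction explained by component i = λ_i / Σ λ:
  PC1: 58/98 = 0.5918
  PC2: 21/98 = 0.2143
  PC3: 19/98 = 0.1939

Step 3 — cumulative fraction after k components = (λ_1 + ... + λ_k) / Σ λ:
  k = 1: 58/98 = 0.5918
  k = 2: (58 + 21)/98 = 79/98 = 0.8061
  k = 3: (58 + 21 + 19)/98 = 98/98 = 1

Summary (fraction, with percent):

explained: PC1 0.5918 (59.18%), PC2 0.2143 (21.43%), PC3 0.1939 (19.39%);  cumulative: 0.5918, 0.8061, 1


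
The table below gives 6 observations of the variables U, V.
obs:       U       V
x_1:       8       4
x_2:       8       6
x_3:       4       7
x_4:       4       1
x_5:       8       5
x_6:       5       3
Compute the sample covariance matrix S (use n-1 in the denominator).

Step 1 — column means:
  mean(U) = (8 + 8 + 4 + 4 + 8 + 5) / 6 = 37/6 = 6.1667
  mean(V) = (4 + 6 + 7 + 1 + 5 + 3) / 6 = 26/6 = 4.3333

Step 2 — sample covariance S[i,j] = (1/(n-1)) · Σ_k (x_{k,i} - mean_i) · (x_{k,j} - mean_j), with n-1 = 5.
  S[U,U] = ((1.8333)·(1.8333) + (1.8333)·(1.8333) + (-2.1667)·(-2.1667) + (-2.1667)·(-2.1667) + (1.8333)·(1.8333) + (-1.1667)·(-1.1667)) / 5 = 20.8333/5 = 4.1667
  S[U,V] = ((1.8333)·(-0.3333) + (1.8333)·(1.6667) + (-2.1667)·(2.6667) + (-2.1667)·(-3.3333) + (1.8333)·(0.6667) + (-1.1667)·(-1.3333)) / 5 = 6.6667/5 = 1.3333
  S[V,V] = ((-0.3333)·(-0.3333) + (1.6667)·(1.6667) + (2.6667)·(2.6667) + (-3.3333)·(-3.3333) + (0.6667)·(0.6667) + (-1.3333)·(-1.3333)) / 5 = 23.3333/5 = 4.6667

S is symmetric (S[j,i] = S[i,j]). Assembling:

S = [[4.1667, 1.3333],
 [1.3333, 4.6667]]


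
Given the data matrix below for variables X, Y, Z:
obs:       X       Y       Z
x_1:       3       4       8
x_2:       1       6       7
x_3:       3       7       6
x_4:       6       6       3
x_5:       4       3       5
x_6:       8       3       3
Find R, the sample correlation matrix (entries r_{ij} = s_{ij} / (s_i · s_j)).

Step 1 — column means:
  mean(X) = (3 + 1 + 3 + 6 + 4 + 8) / 6 = 25/6 = 4.1667
  mean(Y) = (4 + 6 + 7 + 6 + 3 + 3) / 6 = 29/6 = 4.8333
  mean(Z) = (8 + 7 + 6 + 3 + 5 + 3) / 6 = 32/6 = 5.3333

Step 2 — sample variances and covariances s[i,j] = (1/(n-1)) · Σ_k (x_{k,i} - mean_i) · (x_{k,j} - mean_j), with n-1 = 5:
  s[X,X] = ((-1.1667)·(-1.1667) + (-3.1667)·(-3.1667) + (-1.1667)·(-1.1667) + (1.8333)·(1.8333) + (-0.1667)·(-0.1667) + (3.8333)·(3.8333)) / 5 = 30.8333/5 = 6.1667
  s[X,Y] = ((-1.1667)·(-0.8333) + (-3.1667)·(1.1667) + (-1.1667)·(2.1667) + (1.8333)·(1.1667) + (-0.1667)·(-1.8333) + (3.8333)·(-1.8333)) / 5 = -9.8333/5 = -1.9667
  s[X,Z] = ((-1.1667)·(2.6667) + (-3.1667)·(1.6667) + (-1.1667)·(0.6667) + (1.8333)·(-2.3333) + (-0.1667)·(-0.3333) + (3.8333)·(-2.3333)) / 5 = -22.3333/5 = -4.4667
  s[Y,Y] = ((-0.8333)·(-0.8333) + (1.1667)·(1.1667) + (2.1667)·(2.1667) + (1.1667)·(1.1667) + (-1.8333)·(-1.8333) + (-1.8333)·(-1.8333)) / 5 = 14.8333/5 = 2.9667
  s[Y,Z] = ((-0.8333)·(2.6667) + (1.1667)·(1.6667) + (2.1667)·(0.6667) + (1.1667)·(-2.3333) + (-1.8333)·(-0.3333) + (-1.8333)·(-2.3333)) / 5 = 3.3333/5 = 0.6667
  s[Z,Z] = ((2.6667)·(2.6667) + (1.6667)·(1.6667) + (0.6667)·(0.6667) + (-2.3333)·(-2.3333) + (-0.3333)·(-0.3333) + (-2.3333)·(-2.3333)) / 5 = 21.3333/5 = 4.2667
  Sample standard deviations s_i = √(s[i,i]):
  s(X) = √(6.1667) = 2.4833
  s(Y) = √(2.9667) = 1.7224
  s(Z) = √(4.2667) = 2.0656

Step 3 — r_{ij} = s_{ij} / (s_i · s_j):
  r[X,X] = 1 (diagonal).
  r[X,Y] = -1.9667 / (2.4833 · 1.7224) = -1.9667 / 4.2772 = -0.4598
  r[X,Z] = -4.4667 / (2.4833 · 2.0656) = -4.4667 / 5.1294 = -0.8708
  r[Y,Y] = 1 (diagonal).
  r[Y,Z] = 0.6667 / (1.7224 · 2.0656) = 0.6667 / 3.5578 = 0.1874
  r[Z,Z] = 1 (diagonal).

R is symmetric with unit diagonal. Assembling:

R = [[1, -0.4598, -0.8708],
 [-0.4598, 1, 0.1874],
 [-0.8708, 0.1874, 1]]


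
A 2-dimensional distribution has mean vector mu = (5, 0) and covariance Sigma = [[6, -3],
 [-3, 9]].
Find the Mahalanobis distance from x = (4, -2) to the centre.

Step 1 — centre the observation: (x - mu) = (-1, -2).

Step 2 — invert Sigma. det(Sigma) = 6·9 - (-3)² = 45.
  Sigma^{-1} = (1/det) · [[d, -b], [-b, a]] = [[0.2, 0.0667],
 [0.0667, 0.1333]].

Step 3 — form the quadratic (x - mu)^T · Sigma^{-1} · (x - mu):
  Sigma^{-1} · (x - mu) = (-0.3333, -0.3333).
  (x - mu)^T · [Sigma^{-1} · (x - mu)] = (-1)·(-0.3333) + (-2)·(-0.3333) = 1.

Step 4 — take square root: d = √(1) ≈ 1.

d(x, mu) = √(1) ≈ 1


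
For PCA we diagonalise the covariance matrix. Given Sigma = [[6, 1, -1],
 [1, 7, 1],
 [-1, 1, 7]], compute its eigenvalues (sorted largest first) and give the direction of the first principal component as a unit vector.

Step 1 — characteristic polynomial p(λ) = det(λI - Sigma) = λ³ - tr·λ² + c_1·λ - det, where tr = trace, c_1 = sum of the principal 2×2 minors, det = det(Sigma):
  tr = 6 + 7 + 7 = 20,
  c_1 = (6·7 - (1)²) + (6·7 - (-1)²) + (7·7 - (1)²) = 41 + 41 + 48 = 130,
  det = 6·(7·7 - (1)²) - (1)·((1)·7 - (1)·(-1)) + (-1)·((1)·(1) - 7·(-1)) = 6·(48) - (1)·(8) + (-1)·(8) = 272.
  So p(λ) = λ³ - 20λ² + 130λ - 272.
Step 2 — look for an integer root (rational root theorem: any rational root is an integer divisor of 272). Testing λ = 8:
  p(8) = 512 - 1280 + 1040 - 272 = 0  ✓
  Dividing out (λ - 8): p(λ) = (λ - 8)(λ² - 12λ + 34).
Step 3 — remaining eigenvalues from the quadratic λ² - 12λ + 34 = 0:
  Δ = 12² - 4·34 = 144 - 136 = 8,  λ = (12 ± √8)/2 = (12 ± 2.8284)/2 ≈ 7.4142 or 4.5858.
  Sorted: λ_1 = 8,  λ_2 = 7.4142,  λ_3 = 4.5858  (check: sum = 20 = tr ✓).

Step 4 — unit eigenvector for λ_1 = 8: v spans the null space of (Sigma - λ_1 I), whose rows are
  r_1 = (-2, 1, -1),  r_2 = (1, -1, 1),  r_3 = (-1, 1, -1).
  v is orthogonal to every row, so take v ∝ r_1 × r_2 = ((1)·(1) - (-1)·(-1), (-1)·(1) - (-2)·(1), (-2)·(-1) - (1)·(1)) = (0, 1, 1).
  Let u = (0, 1, 1).
  ||u|| = √((0)² + (1)² + (1)²) = √(2) ≈ 1.4142,  v_1 = u/||u|| ≈ (0, 0.7071, 0.7071) (||v_1|| = 1).

λ_1 = 8,  λ_2 = 7.4142,  λ_3 = 4.5858;  v_1 ≈ (0, 0.7071, 0.7071)


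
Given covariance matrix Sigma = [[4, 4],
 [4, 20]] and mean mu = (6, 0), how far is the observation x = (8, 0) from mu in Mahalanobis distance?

Step 1 — centre the observation: (x - mu) = (2, 0).

Step 2 — invert Sigma. det(Sigma) = 4·20 - (4)² = 64.
  Sigma^{-1} = (1/det) · [[d, -b], [-b, a]] = [[0.3125, -0.0625],
 [-0.0625, 0.0625]].

Step 3 — form the quadratic (x - mu)^T · Sigma^{-1} · (x - mu):
  Sigma^{-1} · (x - mu) = (0.625, -0.125).
  (x - mu)^T · [Sigma^{-1} · (x - mu)] = (2)·(0.625) + (0)·(-0.125) = 1.25.

Step 4 — take square root: d = √(1.25) ≈ 1.118.

d(x, mu) = √(1.25) ≈ 1.118


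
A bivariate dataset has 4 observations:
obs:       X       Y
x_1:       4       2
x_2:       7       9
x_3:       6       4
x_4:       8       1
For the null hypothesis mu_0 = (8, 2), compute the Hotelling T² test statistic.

Step 1 — sample mean vector:
  mean(X) = (4 + 7 + 6 + 8) / 4 = 25/4 = 6.25
  mean(Y) = (2 + 9 + 4 + 1) / 4 = 16/4 = 4
  x̄ = (6.25, 4),  deviation x̄ - mu_0 = (6.25, 4) - (8, 2) = (-1.75, 2).

Step 2 — sample covariance matrix, S[i,j] = (1/(n-1)) · Σ_k (x_{k,i} - mean_i) · (x_{k,j} - mean_j), divisor n-1 = 3:
  S[X,X] = ((-2.25)·(-2.25) + (0.75)·(0.75) + (-0.25)·(-0.25) + (1.75)·(1.75)) / 3 = 8.75/3 = 2.9167
  S[X,Y] = ((-2.25)·(-2) + (0.75)·(5) + (-0.25)·(0) + (1.75)·(-3)) / 3 = 3/3 = 1
  S[Y,Y] = ((-2)·(-2) + (5)·(5) + (0)·(0) + (-3)·(-3)) / 3 = 38/3 = 12.6667
  S = [[2.9167, 1],
 [1, 12.6667]].

Step 3 — invert S. det(S) = 2.9167·12.6667 - (1)² = 35.9444.
  S^{-1} = (1/det) · [[d, -b], [-b, a]] = [[0.3524, -0.0278],
 [-0.0278, 0.0811]].

Step 4 — quadratic form (x̄ - mu_0)^T · S^{-1} · (x̄ - mu_0):
  S^{-1} · (x̄ - mu_0) = (-0.6723, 0.211),
  (x̄ - mu_0)^T · [...] = (-1.75)·(-0.6723) + (2)·(0.211) = 1.5985.

Step 5 — scale by n: T² = 4 · 1.5985 = 6.3941.

T² ≈ 6.3941


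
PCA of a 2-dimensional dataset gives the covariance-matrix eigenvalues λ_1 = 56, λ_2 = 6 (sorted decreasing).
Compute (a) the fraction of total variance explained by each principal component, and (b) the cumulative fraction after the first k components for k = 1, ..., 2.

Step 1 — total variance = trace(Sigma) = Σ λ_i = 56 + 6 = 62.

Step 2 — fraction explained by component i = λ_i / Σ λ:
  PC1: 56/62 = 0.9032
  PC2: 6/62 = 0.0968

Step 3 — cumulative fraction after k components = (λ_1 + ... + λ_k) / Σ λ:
  k = 1: 56/62 = 0.9032
  k = 2: (56 + 6)/62 = 62/62 = 1

Summary (fraction, with percent):

explained: PC1 0.9032 (90.32%), PC2 0.0968 (9.68%);  cumulative: 0.9032, 1


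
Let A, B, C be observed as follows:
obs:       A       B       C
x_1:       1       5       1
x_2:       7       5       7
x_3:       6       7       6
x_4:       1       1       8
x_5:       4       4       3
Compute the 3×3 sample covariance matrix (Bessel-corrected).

Step 1 — column means:
  mean(A) = (1 + 7 + 6 + 1 + 4) / 5 = 19/5 = 3.8
  mean(B) = (5 + 5 + 7 + 1 + 4) / 5 = 22/5 = 4.4
  mean(C) = (1 + 7 + 6 + 8 + 3) / 5 = 25/5 = 5

Step 2 — sample covariance S[i,j] = (1/(n-1)) · Σ_k (x_{k,i} - mean_i) · (x_{k,j} - mean_j), with n-1 = 4.
  S[A,A] = ((-2.8)·(-2.8) + (3.2)·(3.2) + (2.2)·(2.2) + (-2.8)·(-2.8) + (0.2)·(0.2)) / 4 = 30.8/4 = 7.7
  S[A,B] = ((-2.8)·(0.6) + (3.2)·(0.6) + (2.2)·(2.6) + (-2.8)·(-3.4) + (0.2)·(-0.4)) / 4 = 15.4/4 = 3.85
  S[A,C] = ((-2.8)·(-4) + (3.2)·(2) + (2.2)·(1) + (-2.8)·(3) + (0.2)·(-2)) / 4 = 11/4 = 2.75
  S[B,B] = ((0.6)·(0.6) + (0.6)·(0.6) + (2.6)·(2.6) + (-3.4)·(-3.4) + (-0.4)·(-0.4)) / 4 = 19.2/4 = 4.8
  S[B,C] = ((0.6)·(-4) + (0.6)·(2) + (2.6)·(1) + (-3.4)·(3) + (-0.4)·(-2)) / 4 = -8/4 = -2
  S[C,C] = ((-4)·(-4) + (2)·(2) + (1)·(1) + (3)·(3) + (-2)·(-2)) / 4 = 34/4 = 8.5

S is symmetric (S[j,i] = S[i,j]). Assembling:

S = [[7.7, 3.85, 2.75],
 [3.85, 4.8, -2],
 [2.75, -2, 8.5]]


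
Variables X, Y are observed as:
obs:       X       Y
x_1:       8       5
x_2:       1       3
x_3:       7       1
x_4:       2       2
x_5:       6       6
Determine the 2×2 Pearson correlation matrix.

Step 1 — column means:
  mean(X) = (8 + 1 + 7 + 2 + 6) / 5 = 24/5 = 4.8
  mean(Y) = (5 + 3 + 1 + 2 + 6) / 5 = 17/5 = 3.4

Step 2 — sample variances and covariances s[i,j] = (1/(n-1)) · Σ_k (x_{k,i} - mean_i) · (x_{k,j} - mean_j), with n-1 = 4:
  s[X,X] = ((3.2)·(3.2) + (-3.8)·(-3.8) + (2.2)·(2.2) + (-2.8)·(-2.8) + (1.2)·(1.2)) / 4 = 38.8/4 = 9.7
  s[X,Y] = ((3.2)·(1.6) + (-3.8)·(-0.4) + (2.2)·(-2.4) + (-2.8)·(-1.4) + (1.2)·(2.6)) / 4 = 8.4/4 = 2.1
  s[Y,Y] = ((1.6)·(1.6) + (-0.4)·(-0.4) + (-2.4)·(-2.4) + (-1.4)·(-1.4) + (2.6)·(2.6)) / 4 = 17.2/4 = 4.3
  Sample standard deviations s_i = √(s[i,i]):
  s(X) = √(9.7) = 3.1145
  s(Y) = √(4.3) = 2.0736

Step 3 — r_{ij} = s_{ij} / (s_i · s_j):
  r[X,X] = 1 (diagonal).
  r[X,Y] = 2.1 / (3.1145 · 2.0736) = 2.1 / 6.4583 = 0.3252
  r[Y,Y] = 1 (diagonal).

R is symmetric with unit diagonal. Assembling:

R = [[1, 0.3252],
 [0.3252, 1]]


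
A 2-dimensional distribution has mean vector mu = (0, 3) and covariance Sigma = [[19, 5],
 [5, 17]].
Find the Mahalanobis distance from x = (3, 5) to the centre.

Step 1 — centre the observation: (x - mu) = (3, 2).

Step 2 — invert Sigma. det(Sigma) = 19·17 - (5)² = 298.
  Sigma^{-1} = (1/det) · [[d, -b], [-b, a]] = [[0.057, -0.0168],
 [-0.0168, 0.0638]].

Step 3 — form the quadratic (x - mu)^T · Sigma^{-1} · (x - mu):
  Sigma^{-1} · (x - mu) = (0.1376, 0.0772).
  (x - mu)^T · [Sigma^{-1} · (x - mu)] = (3)·(0.1376) + (2)·(0.0772) = 0.5671.

Step 4 — take square root: d = √(0.5671) ≈ 0.7531.

d(x, mu) = √(0.5671) ≈ 0.7531


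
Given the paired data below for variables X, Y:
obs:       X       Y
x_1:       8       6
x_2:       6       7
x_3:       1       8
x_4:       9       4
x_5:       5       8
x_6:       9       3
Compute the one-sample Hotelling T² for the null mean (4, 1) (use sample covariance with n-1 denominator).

Step 1 — sample mean vector:
  mean(X) = (8 + 6 + 1 + 9 + 5 + 9) / 6 = 38/6 = 6.3333
  mean(Y) = (6 + 7 + 8 + 4 + 8 + 3) / 6 = 36/6 = 6
  x̄ = (6.3333, 6),  deviation x̄ - mu_0 = (6.3333, 6) - (4, 1) = (2.3333, 5).

Step 2 — sample covariance matrix, S[i,j] = (1/(n-1)) · Σ_k (x_{k,i} - mean_i) · (x_{k,j} - mean_j), divisor n-1 = 5:
  S[X,X] = ((1.6667)·(1.6667) + (-0.3333)·(-0.3333) + (-5.3333)·(-5.3333) + (2.6667)·(2.6667) + (-1.3333)·(-1.3333) + (2.6667)·(2.6667)) / 5 = 47.3333/5 = 9.4667
  S[X,Y] = ((1.6667)·(0) + (-0.3333)·(1) + (-5.3333)·(2) + (2.6667)·(-2) + (-1.3333)·(2) + (2.6667)·(-3)) / 5 = -27/5 = -5.4
  S[Y,Y] = ((0)·(0) + (1)·(1) + (2)·(2) + (-2)·(-2) + (2)·(2) + (-3)·(-3)) / 5 = 22/5 = 4.4
  S = [[9.4667, -5.4],
 [-5.4, 4.4]].

Step 3 — invert S. det(S) = 9.4667·4.4 - (-5.4)² = 12.4933.
  S^{-1} = (1/det) · [[d, -b], [-b, a]] = [[0.3522, 0.4322],
 [0.4322, 0.7577]].

Step 4 — quadratic form (x̄ - mu_0)^T · S^{-1} · (x̄ - mu_0):
  S^{-1} · (x̄ - mu_0) = (2.9829, 4.7972),
  (x̄ - mu_0)^T · [...] = (2.3333)·(2.9829) + (5)·(4.7972) = 30.9463.

Step 5 — scale by n: T² = 6 · 30.9463 = 185.6777.

T² ≈ 185.6777


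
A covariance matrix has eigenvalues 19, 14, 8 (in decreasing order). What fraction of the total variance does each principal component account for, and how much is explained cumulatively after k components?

Step 1 — total variance = trace(Sigma) = Σ λ_i = 19 + 14 + 8 = 41.

Step 2 — fraction explained by component i = λ_i / Σ λ:
  PC1: 19/41 = 0.4634
  PC2: 14/41 = 0.3415
  PC3: 8/41 = 0.1951

Step 3 — cumulative fraction after k components = (λ_1 + ... + λ_k) / Σ λ:
  k = 1: 19/41 = 0.4634
  k = 2: (19 + 14)/41 = 33/41 = 0.8049
  k = 3: (19 + 14 + 8)/41 = 41/41 = 1

Summary (fraction, with percent):

explained: PC1 0.4634 (46.34%), PC2 0.3415 (34.15%), PC3 0.1951 (19.51%);  cumulative: 0.4634, 0.8049, 1


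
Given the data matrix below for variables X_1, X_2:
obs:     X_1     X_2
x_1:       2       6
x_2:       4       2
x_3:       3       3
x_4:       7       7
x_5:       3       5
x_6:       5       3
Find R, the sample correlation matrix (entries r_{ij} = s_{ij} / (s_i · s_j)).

Step 1 — column means:
  mean(X_1) = (2 + 4 + 3 + 7 + 3 + 5) / 6 = 24/6 = 4
  mean(X_2) = (6 + 2 + 3 + 7 + 5 + 3) / 6 = 26/6 = 4.3333

Step 2 — sample variances and covariances s[i,j] = (1/(n-1)) · Σ_k (x_{k,i} - mean_i) · (x_{k,j} - mean_j), with n-1 = 5:
  s[X_1,X_1] = ((-2)·(-2) + (0)·(0) + (-1)·(-1) + (3)·(3) + (-1)·(-1) + (1)·(1)) / 5 = 16/5 = 3.2
  s[X_1,X_2] = ((-2)·(1.6667) + (0)·(-2.3333) + (-1)·(-1.3333) + (3)·(2.6667) + (-1)·(0.6667) + (1)·(-1.3333)) / 5 = 4/5 = 0.8
  s[X_2,X_2] = ((1.6667)·(1.6667) + (-2.3333)·(-2.3333) + (-1.3333)·(-1.3333) + (2.6667)·(2.6667) + (0.6667)·(0.6667) + (-1.3333)·(-1.3333)) / 5 = 19.3333/5 = 3.8667
  Sample standard deviations s_i = √(s[i,i]):
  s(X_1) = √(3.2) = 1.7889
  s(X_2) = √(3.8667) = 1.9664

Step 3 — r_{ij} = s_{ij} / (s_i · s_j):
  r[X_1,X_1] = 1 (diagonal).
  r[X_1,X_2] = 0.8 / (1.7889 · 1.9664) = 0.8 / 3.5176 = 0.2274
  r[X_2,X_2] = 1 (diagonal).

R is symmetric with unit diagonal. Assembling:

R = [[1, 0.2274],
 [0.2274, 1]]


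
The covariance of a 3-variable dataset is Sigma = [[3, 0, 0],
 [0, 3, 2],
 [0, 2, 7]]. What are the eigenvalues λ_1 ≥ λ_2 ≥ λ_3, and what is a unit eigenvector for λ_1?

Step 1 — characteristic polynomial p(λ) = det(λI - Sigma) = λ³ - tr·λ² + c_1·λ - det, where tr = trace, c_1 = sum of the principal 2×2 minors, det = det(Sigma):
  tr = 3 + 3 + 7 = 13,
  c_1 = (3·3 - (0)²) + (3·7 - (0)²) + (3·7 - (2)²) = 9 + 21 + 17 = 47,
  det = 3·(3·7 - (2)²) - (0)·((0)·7 - (2)·(0)) + (0)·((0)·(2) - 3·(0)) = 3·(17) - (0)·(0) + (0)·(0) = 51.
  So p(λ) = λ³ - 13λ² + 47λ - 51.
Step 2 — look for an integer root (rational root theorem: any rational root is an integer divisor of 51). Testing λ = 3:
  p(3) = 27 - 117 + 141 - 51 = 0  ✓
  Dividing out (λ - 3): p(λ) = (λ - 3)(λ² - 10λ + 17).
Step 3 — remaining eigenvalues from the quadratic λ² - 10λ + 17 = 0:
  Δ = 10² - 4·17 = 100 - 68 = 32,  λ = (10 ± √32)/2 = (10 ± 5.6569)/2 ≈ 7.8284 or 2.1716.
  Sorted: λ_1 = 7.8284,  λ_2 = 3,  λ_3 = 2.1716  (check: sum = 13 = tr ✓).

Step 4 — unit eigenvector for λ_1 ≈ 7.8284: v spans the null space of (Sigma - λ_1 I), whose rows are
  r_1 = (-4.8284, 0, 0),  r_2 = (0, -4.8284, 2),  r_3 = (0, 2, -0.8284).
  v is orthogonal to every row, so take v ∝ r_1 × r_2 = ((0)·(2) - (0)·(-4.8284), (0)·(0) - (-4.8284)·(2), (-4.8284)·(-4.8284) - (0)·(0)) ≈ (0, 9.6569, 23.3137).
  Let u = (0, 9.6569, 23.3137).
  ||u|| = √((0)² + (9.6569)² + (23.3137)²) = √(636.7838) ≈ 25.2346,  v_1 = u/||u|| ≈ (0, 0.3827, 0.9239) (||v_1|| = 1).

λ_1 = 7.8284,  λ_2 = 3,  λ_3 = 2.1716;  v_1 ≈ (0, 0.3827, 0.9239)


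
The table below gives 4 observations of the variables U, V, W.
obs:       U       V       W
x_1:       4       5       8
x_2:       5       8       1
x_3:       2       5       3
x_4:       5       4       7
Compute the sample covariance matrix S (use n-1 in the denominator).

Step 1 — column means:
  mean(U) = (4 + 5 + 2 + 5) / 4 = 16/4 = 4
  mean(V) = (5 + 8 + 5 + 4) / 4 = 22/4 = 5.5
  mean(W) = (8 + 1 + 3 + 7) / 4 = 19/4 = 4.75

Step 2 — sample covariance S[i,j] = (1/(n-1)) · Σ_k (x_{k,i} - mean_i) · (x_{k,j} - mean_j), with n-1 = 3.
  S[U,U] = ((0)·(0) + (1)·(1) + (-2)·(-2) + (1)·(1)) / 3 = 6/3 = 2
  S[U,V] = ((0)·(-0.5) + (1)·(2.5) + (-2)·(-0.5) + (1)·(-1.5)) / 3 = 2/3 = 0.6667
  S[U,W] = ((0)·(3.25) + (1)·(-3.75) + (-2)·(-1.75) + (1)·(2.25)) / 3 = 2/3 = 0.6667
  S[V,V] = ((-0.5)·(-0.5) + (2.5)·(2.5) + (-0.5)·(-0.5) + (-1.5)·(-1.5)) / 3 = 9/3 = 3
  S[V,W] = ((-0.5)·(3.25) + (2.5)·(-3.75) + (-0.5)·(-1.75) + (-1.5)·(2.25)) / 3 = -13.5/3 = -4.5
  S[W,W] = ((3.25)·(3.25) + (-3.75)·(-3.75) + (-1.75)·(-1.75) + (2.25)·(2.25)) / 3 = 32.75/3 = 10.9167

S is symmetric (S[j,i] = S[i,j]). Assembling:

S = [[2, 0.6667, 0.6667],
 [0.6667, 3, -4.5],
 [0.6667, -4.5, 10.9167]]


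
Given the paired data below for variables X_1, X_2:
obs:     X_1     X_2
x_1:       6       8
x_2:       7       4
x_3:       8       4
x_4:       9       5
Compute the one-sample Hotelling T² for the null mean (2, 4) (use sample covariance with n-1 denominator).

Step 1 — sample mean vector:
  mean(X_1) = (6 + 7 + 8 + 9) / 4 = 30/4 = 7.5
  mean(X_2) = (8 + 4 + 4 + 5) / 4 = 21/4 = 5.25
  x̄ = (7.5, 5.25),  deviation x̄ - mu_0 = (7.5, 5.25) - (2, 4) = (5.5, 1.25).

Step 2 — sample covariance matrix, S[i,j] = (1/(n-1)) · Σ_k (x_{k,i} - mean_i) · (x_{k,j} - mean_j), divisor n-1 = 3:
  S[X_1,X_1] = ((-1.5)·(-1.5) + (-0.5)·(-0.5) + (0.5)·(0.5) + (1.5)·(1.5)) / 3 = 5/3 = 1.6667
  S[X_1,X_2] = ((-1.5)·(2.75) + (-0.5)·(-1.25) + (0.5)·(-1.25) + (1.5)·(-0.25)) / 3 = -4.5/3 = -1.5
  S[X_2,X_2] = ((2.75)·(2.75) + (-1.25)·(-1.25) + (-1.25)·(-1.25) + (-0.25)·(-0.25)) / 3 = 10.75/3 = 3.5833
  S = [[1.6667, -1.5],
 [-1.5, 3.5833]].

Step 3 — invert S. det(S) = 1.6667·3.5833 - (-1.5)² = 3.7222.
  S^{-1} = (1/det) · [[d, -b], [-b, a]] = [[0.9627, 0.403],
 [0.403, 0.4478]].

Step 4 — quadratic form (x̄ - mu_0)^T · S^{-1} · (x̄ - mu_0):
  S^{-1} · (x̄ - mu_0) = (5.7985, 2.7761),
  (x̄ - mu_0)^T · [...] = (5.5)·(5.7985) + (1.25)·(2.7761) = 35.3619.

Step 5 — scale by n: T² = 4 · 35.3619 = 141.4478.

T² ≈ 141.4478


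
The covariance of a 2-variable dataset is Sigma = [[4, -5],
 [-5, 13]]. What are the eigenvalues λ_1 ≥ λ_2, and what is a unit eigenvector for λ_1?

Step 1 — characteristic polynomial of 2×2 Sigma:
  det(Sigma - λI) = λ² - trace · λ + det = 0.
  trace = 4 + 13 = 17, det = 4·13 - (-5)² = 27.
Step 2 — discriminant:
  Δ = trace² - 4·det = 289 - 108 = 181.
Step 3 — eigenvalues:
  λ = (trace ± √Δ)/2 = (17 ± 13.4536)/2,
  λ_1 = 15.2268,  λ_2 = 1.7732.

Step 4 — unit eigenvector for λ_1: solve (Sigma - λ_1 I)v = 0. First row:
  (4 - 15.2268)·v_x + (-5)·v_y = 0, i.e. (-11.2268)·v_x + (-5)·v_y = 0,
  so v ∝ (b, λ_1 - a) = (-5, 11.2268); multiply by -1 so the first entry is positive: u = (5, -11.2268).
  ||u|| = √((5)² + (-11.2268)²) = √(151.0413) ≈ 12.2899,
  v_1 = u/||u|| ≈ (0.4068, -0.9135) (||v_1|| = 1).

λ_1 = 15.2268,  λ_2 = 1.7732;  v_1 ≈ (0.4068, -0.9135)


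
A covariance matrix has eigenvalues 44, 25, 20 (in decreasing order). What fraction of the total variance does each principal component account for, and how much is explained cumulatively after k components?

Step 1 — total variance = trace(Sigma) = Σ λ_i = 44 + 25 + 20 = 89.

Step 2 — fraction explained by component i = λ_i / Σ λ:
  PC1: 44/89 = 0.4944
  PC2: 25/89 = 0.2809
  PC3: 20/89 = 0.2247

Step 3 — cumulative fraction after k components = (λ_1 + ... + λ_k) / Σ λ:
  k = 1: 44/89 = 0.4944
  k = 2: (44 + 25)/89 = 69/89 = 0.7753
  k = 3: (44 + 25 + 20)/89 = 89/89 = 1

Summary (fraction, with percent):

explained: PC1 0.4944 (49.44%), PC2 0.2809 (28.09%), PC3 0.2247 (22.47%);  cumulative: 0.4944, 0.7753, 1


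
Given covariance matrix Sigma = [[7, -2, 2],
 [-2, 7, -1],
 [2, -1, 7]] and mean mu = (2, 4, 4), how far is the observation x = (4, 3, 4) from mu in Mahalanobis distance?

Step 1 — centre the observation: (x - mu) = (2, -1, 0).

Step 2 — invert Sigma (cofactor / det for 3×3, or solve directly):
  Sigma^{-1} = [[0.1667, 0.0417, -0.0417],
 [0.0417, 0.1563, 0.0104],
 [-0.0417, 0.0104, 0.1562]].

Step 3 — form the quadratic (x - mu)^T · Sigma^{-1} · (x - mu):
  Sigma^{-1} · (x - mu) = (0.2917, -0.0729, -0.0938).
  (x - mu)^T · [Sigma^{-1} · (x - mu)] = (2)·(0.2917) + (-1)·(-0.0729) + (0)·(-0.0938) = 0.6562.

Step 4 — take square root: d = √(0.6562) ≈ 0.8101.

d(x, mu) = √(0.6562) ≈ 0.8101


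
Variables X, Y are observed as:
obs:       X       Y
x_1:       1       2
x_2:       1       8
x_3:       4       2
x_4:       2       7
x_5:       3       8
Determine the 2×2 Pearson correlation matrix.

Step 1 — column means:
  mean(X) = (1 + 1 + 4 + 2 + 3) / 5 = 11/5 = 2.2
  mean(Y) = (2 + 8 + 2 + 7 + 8) / 5 = 27/5 = 5.4

Step 2 — sample variances and covariances s[i,j] = (1/(n-1)) · Σ_k (x_{k,i} - mean_i) · (x_{k,j} - mean_j), with n-1 = 4:
  s[X,X] = ((-1.2)·(-1.2) + (-1.2)·(-1.2) + (1.8)·(1.8) + (-0.2)·(-0.2) + (0.8)·(0.8)) / 4 = 6.8/4 = 1.7
  s[X,Y] = ((-1.2)·(-3.4) + (-1.2)·(2.6) + (1.8)·(-3.4) + (-0.2)·(1.6) + (0.8)·(2.6)) / 4 = -3.4/4 = -0.85
  s[Y,Y] = ((-3.4)·(-3.4) + (2.6)·(2.6) + (-3.4)·(-3.4) + (1.6)·(1.6) + (2.6)·(2.6)) / 4 = 39.2/4 = 9.8
  Sample standard deviations s_i = √(s[i,i]):
  s(X) = √(1.7) = 1.3038
  s(Y) = √(9.8) = 3.1305

Step 3 — r_{ij} = s_{ij} / (s_i · s_j):
  r[X,X] = 1 (diagonal).
  r[X,Y] = -0.85 / (1.3038 · 3.1305) = -0.85 / 4.0817 = -0.2082
  r[Y,Y] = 1 (diagonal).

R is symmetric with unit diagonal. Assembling:

R = [[1, -0.2082],
 [-0.2082, 1]]


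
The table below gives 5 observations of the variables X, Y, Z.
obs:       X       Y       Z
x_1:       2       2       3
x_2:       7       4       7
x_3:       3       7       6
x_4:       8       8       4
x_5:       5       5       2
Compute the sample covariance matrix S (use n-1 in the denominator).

Step 1 — column means:
  mean(X) = (2 + 7 + 3 + 8 + 5) / 5 = 25/5 = 5
  mean(Y) = (2 + 4 + 7 + 8 + 5) / 5 = 26/5 = 5.2
  mean(Z) = (3 + 7 + 6 + 4 + 2) / 5 = 22/5 = 4.4

Step 2 — sample covariance S[i,j] = (1/(n-1)) · Σ_k (x_{k,i} - mean_i) · (x_{k,j} - mean_j), with n-1 = 4.
  S[X,X] = ((-3)·(-3) + (2)·(2) + (-2)·(-2) + (3)·(3) + (0)·(0)) / 4 = 26/4 = 6.5
  S[X,Y] = ((-3)·(-3.2) + (2)·(-1.2) + (-2)·(1.8) + (3)·(2.8) + (0)·(-0.2)) / 4 = 12/4 = 3
  S[X,Z] = ((-3)·(-1.4) + (2)·(2.6) + (-2)·(1.6) + (3)·(-0.4) + (0)·(-2.4)) / 4 = 5/4 = 1.25
  S[Y,Y] = ((-3.2)·(-3.2) + (-1.2)·(-1.2) + (1.8)·(1.8) + (2.8)·(2.8) + (-0.2)·(-0.2)) / 4 = 22.8/4 = 5.7
  S[Y,Z] = ((-3.2)·(-1.4) + (-1.2)·(2.6) + (1.8)·(1.6) + (2.8)·(-0.4) + (-0.2)·(-2.4)) / 4 = 3.6/4 = 0.9
  S[Z,Z] = ((-1.4)·(-1.4) + (2.6)·(2.6) + (1.6)·(1.6) + (-0.4)·(-0.4) + (-2.4)·(-2.4)) / 4 = 17.2/4 = 4.3

S is symmetric (S[j,i] = S[i,j]). Assembling:

S = [[6.5, 3, 1.25],
 [3, 5.7, 0.9],
 [1.25, 0.9, 4.3]]


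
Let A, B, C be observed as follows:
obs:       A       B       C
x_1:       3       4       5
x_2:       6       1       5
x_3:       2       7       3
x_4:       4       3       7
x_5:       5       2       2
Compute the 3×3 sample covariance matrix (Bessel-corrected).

Step 1 — column means:
  mean(A) = (3 + 6 + 2 + 4 + 5) / 5 = 20/5 = 4
  mean(B) = (4 + 1 + 7 + 3 + 2) / 5 = 17/5 = 3.4
  mean(C) = (5 + 5 + 3 + 7 + 2) / 5 = 22/5 = 4.4

Step 2 — sample covariance S[i,j] = (1/(n-1)) · Σ_k (x_{k,i} - mean_i) · (x_{k,j} - mean_j), with n-1 = 4.
  S[A,A] = ((-1)·(-1) + (2)·(2) + (-2)·(-2) + (0)·(0) + (1)·(1)) / 4 = 10/4 = 2.5
  S[A,B] = ((-1)·(0.6) + (2)·(-2.4) + (-2)·(3.6) + (0)·(-0.4) + (1)·(-1.4)) / 4 = -14/4 = -3.5
  S[A,C] = ((-1)·(0.6) + (2)·(0.6) + (-2)·(-1.4) + (0)·(2.6) + (1)·(-2.4)) / 4 = 1/4 = 0.25
  S[B,B] = ((0.6)·(0.6) + (-2.4)·(-2.4) + (3.6)·(3.6) + (-0.4)·(-0.4) + (-1.4)·(-1.4)) / 4 = 21.2/4 = 5.3
  S[B,C] = ((0.6)·(0.6) + (-2.4)·(0.6) + (3.6)·(-1.4) + (-0.4)·(2.6) + (-1.4)·(-2.4)) / 4 = -3.8/4 = -0.95
  S[C,C] = ((0.6)·(0.6) + (0.6)·(0.6) + (-1.4)·(-1.4) + (2.6)·(2.6) + (-2.4)·(-2.4)) / 4 = 15.2/4 = 3.8

S is symmetric (S[j,i] = S[i,j]). Assembling:

S = [[2.5, -3.5, 0.25],
 [-3.5, 5.3, -0.95],
 [0.25, -0.95, 3.8]]
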